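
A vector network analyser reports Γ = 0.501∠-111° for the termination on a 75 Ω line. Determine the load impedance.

Z_L = Z_0·(1 + Γ)/(1 − Γ) = 75·(0.82 − j0.468)/(1.18 + j0.468)

Z_L ≈ 34.9 − j43.6 Ω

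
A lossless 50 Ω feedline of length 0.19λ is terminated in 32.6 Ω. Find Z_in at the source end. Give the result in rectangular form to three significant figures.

Z_in ≈ 64.8 + j19.6 Ω

βl = 2π × 0.19 = 68.4°
tan(βl) = tan(68.4°) = 2.53
Z_in = Z_0·(Z_L + jZ_0·tanβl)/(Z_0 + jZ_L·tanβl)
     = 50·(32.6 + j126)/(50 + j82.3)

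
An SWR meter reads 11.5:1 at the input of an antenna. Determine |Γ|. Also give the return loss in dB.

|Γ| = (S − 1)/(S + 1) = (11.5 − 1)/(11.5 + 1) = 10.5/12.5
RL = −20·log₁₀|Γ| = −20·log₁₀(0.84)

|Γ| ≈ 0.84; return loss ≈ 1.51 dB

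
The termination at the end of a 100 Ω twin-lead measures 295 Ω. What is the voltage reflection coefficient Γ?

Γ = 0.494

Γ = (Z_L − Z_0)/(Z_L + Z_0) = (295 − 100)/(295 + 100) = 195/395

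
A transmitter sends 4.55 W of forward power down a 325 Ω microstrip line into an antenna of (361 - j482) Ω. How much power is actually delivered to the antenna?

|Γ| = |(36 − j482)/(686 − j482)| = 0.577
|Γ|² = 0.332
P_refl = |Γ|²·P_inc = 1.51 W, P_del = (1 − |Γ|²)·P_inc = 3.04 W

P_delivered ≈ 3.04 W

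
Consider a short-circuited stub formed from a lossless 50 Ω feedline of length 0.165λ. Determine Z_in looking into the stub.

Z_in ≈ +j84.5 Ω

βl = 2π × 0.165 = 59.4°
tan(βl) = 1.69
For a short-circuited stub, Z_in = jZ_0·tan(βl)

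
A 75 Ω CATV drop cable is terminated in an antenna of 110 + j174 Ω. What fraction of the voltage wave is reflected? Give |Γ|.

Γ = (Z_L − Z_0)/(Z_L + Z_0) = (35 + j174)/(185 + j174)
|Γ| = 177/254

|Γ| ≈ 0.699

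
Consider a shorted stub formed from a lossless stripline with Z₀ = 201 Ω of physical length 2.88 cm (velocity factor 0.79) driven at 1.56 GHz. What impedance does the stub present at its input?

λ = v/f = 0.79·c / 1.56 GHz = 0.152 m
βl = 2π·l/λ = 2π × 0.19 = 68.2°
tan(βl) = 2.51
For a shorted stub, Z_in = jZ_0·tan(βl)

Z_in ≈ +j504 Ω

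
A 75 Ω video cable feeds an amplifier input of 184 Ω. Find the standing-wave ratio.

For a purely resistive load, VSWR = R_L/Z_0 or Z_0/R_L (whichever > 1) = 184/75

VSWR ≈ 2.45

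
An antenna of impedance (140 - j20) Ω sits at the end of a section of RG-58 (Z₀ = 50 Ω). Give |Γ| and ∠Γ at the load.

Γ ≈ 0.483 ∠ -6.52°

Γ = (Z_L − Z_0)/(Z_L + Z_0) = (90 − j20)/(190 − j20)
|Γ| = 92.2/191 = 0.483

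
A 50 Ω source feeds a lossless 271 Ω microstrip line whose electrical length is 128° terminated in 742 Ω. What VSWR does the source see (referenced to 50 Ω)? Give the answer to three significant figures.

VSWR ≈ 7.05

tan(βl) = -1.28
Z_in = Z_0·(Z_L + jZ_0·tanβl)/(Z_0 + jZ_L·tanβl) = 147 + j170 Ω
Γ_s = (Z_in − Z_s)/(Z_in + Z_s) = (97.4 + j170)/(197 + j170), |Γ_s| = 0.752
VSWR = (1 + |Γ_s|)/(1 − |Γ_s|)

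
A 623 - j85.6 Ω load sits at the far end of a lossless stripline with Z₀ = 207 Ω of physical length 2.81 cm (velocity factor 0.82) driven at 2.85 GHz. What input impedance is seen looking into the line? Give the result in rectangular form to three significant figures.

Z_in ≈ 86.8 + j103 Ω

λ = v/f = 0.82·c / 2.85 GHz = 0.0863 m
βl = 2π·l/λ = 2π × 0.326 = 117°
tan(βl) = tan(117°) = -1.95
Z_in = Z_0·(Z_L + jZ_0·tanβl)/(Z_0 + jZ_L·tanβl)
     = 207·(623 − j488)/(40.4 − j1210)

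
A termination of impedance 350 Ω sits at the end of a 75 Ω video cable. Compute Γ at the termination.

Γ = 0.647

Γ = (Z_L − Z_0)/(Z_L + Z_0) = (350 − 75)/(350 + 75) = 275/425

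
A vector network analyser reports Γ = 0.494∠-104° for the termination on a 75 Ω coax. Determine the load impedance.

Z_L ≈ 38.2 − j48.5 Ω

Z_L = Z_0·(1 + Γ)/(1 − Γ) = 75·(0.88 − j0.479)/(1.12 + j0.479)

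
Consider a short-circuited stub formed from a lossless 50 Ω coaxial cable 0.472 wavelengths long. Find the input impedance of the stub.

βl = 2π × 0.472 = 170°
tan(βl) = -0.178
For a short-circuited stub, Z_in = jZ_0·tan(βl)

Z_in ≈ −j8.89 Ω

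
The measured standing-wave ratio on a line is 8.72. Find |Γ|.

|Γ| ≈ 0.794

|Γ| = (S − 1)/(S + 1) = (8.72 − 1)/(8.72 + 1) = 7.72/9.72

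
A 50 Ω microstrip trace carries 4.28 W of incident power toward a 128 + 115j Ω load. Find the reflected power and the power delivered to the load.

|Γ| = |(78 + j115)/(178 + j115)| = 0.656
|Γ|² = 0.43
P_refl = |Γ|²·P_inc = 1.84 W, P_del = (1 − |Γ|²)·P_inc = 2.44 W

P_reflected ≈ 1.84 W; P_delivered ≈ 2.44 W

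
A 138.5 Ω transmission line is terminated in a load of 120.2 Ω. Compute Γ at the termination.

Γ = (Z_L − Z_0)/(Z_L + Z_0) = (120.2 − 138.5)/(120.2 + 138.5) = -18.3/258.7

Γ = -0.0707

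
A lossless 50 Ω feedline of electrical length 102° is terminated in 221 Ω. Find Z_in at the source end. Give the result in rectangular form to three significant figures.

Z_in ≈ 11.8 + j10.1 Ω

tan(βl) = tan(102°) = -4.7
Z_in = Z_0·(Z_L + jZ_0·tanβl)/(Z_0 + jZ_L·tanβl)
     = 50·(221 − j235)/(50 − j1040)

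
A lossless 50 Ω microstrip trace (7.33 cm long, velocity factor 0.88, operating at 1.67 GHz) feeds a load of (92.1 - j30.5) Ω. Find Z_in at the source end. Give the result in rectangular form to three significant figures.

λ = v/f = 0.88·c / 1.67 GHz = 0.158 m
βl = 2π·l/λ = 2π × 0.464 = 167°
tan(βl) = tan(167°) = -0.232
Z_in = Z_0·(Z_L + jZ_0·tanβl)/(Z_0 + jZ_L·tanβl)
     = 50·(92.1 − j42.1)/(42.9 − j21.4)

Z_in ≈ 106 + j3.54 Ω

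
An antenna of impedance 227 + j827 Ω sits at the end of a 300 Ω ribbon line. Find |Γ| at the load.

|Γ| ≈ 0.847

Γ = (Z_L − Z_0)/(Z_L + Z_0) = (-73 + j827)/(527 + j827)
|Γ| = 830/981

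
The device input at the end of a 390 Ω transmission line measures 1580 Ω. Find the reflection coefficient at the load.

Γ = 0.604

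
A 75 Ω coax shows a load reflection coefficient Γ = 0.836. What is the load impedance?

Z_L ≈ 840 Ω

Z_L = Z_0·(1 + Γ)/(1 − Γ) = 75·(1.84)/(0.164)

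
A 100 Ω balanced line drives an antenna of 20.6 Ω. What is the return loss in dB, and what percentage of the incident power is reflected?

RL ≈ 3.63 dB; 43.3% of incident power reflected

Γ = (20.6 − 100)/(20.6 + 100) = -0.658
RL = −20·log₁₀(0.658) = 3.63 dB
P_refl/P_inc = |Γ|² = 0.433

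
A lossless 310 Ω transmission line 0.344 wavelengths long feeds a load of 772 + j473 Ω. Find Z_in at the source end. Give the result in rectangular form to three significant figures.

βl = 2π × 0.344 = 124°
tan(βl) = tan(124°) = -1.49
Z_in = Z_0·(Z_L + jZ_0·tanβl)/(Z_0 + jZ_L·tanβl)
     = 310·(772 + j10.6)/(1020 − j1150)

Z_in ≈ 101 + j118 Ω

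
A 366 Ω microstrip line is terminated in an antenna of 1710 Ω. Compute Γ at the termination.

Γ = (Z_L − Z_0)/(Z_L + Z_0) = (1710 − 366)/(1710 + 366) = 1344/2076

Γ = 0.647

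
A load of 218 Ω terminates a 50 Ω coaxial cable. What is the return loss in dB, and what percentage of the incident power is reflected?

RL ≈ 4.06 dB; 39.3% of incident power reflected

Γ = (218 − 50)/(218 + 50) = 0.627
RL = −20·log₁₀(0.627) = 4.06 dB
P_refl/P_inc = |Γ|² = 0.393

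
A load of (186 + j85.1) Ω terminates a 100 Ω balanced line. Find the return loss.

Γ = (86 + j85.1)/(286 + j85.1), |Γ| = 0.405
RL = −20·log₁₀|Γ| = −20·log₁₀(0.405)

RL ≈ 7.84 dB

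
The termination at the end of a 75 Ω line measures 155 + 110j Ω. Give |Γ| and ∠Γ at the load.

Γ ≈ 0.533 ∠ 28.4°

Γ = (Z_L − Z_0)/(Z_L + Z_0) = (80 + j110)/(230 + j110)
|Γ| = 136/255 = 0.533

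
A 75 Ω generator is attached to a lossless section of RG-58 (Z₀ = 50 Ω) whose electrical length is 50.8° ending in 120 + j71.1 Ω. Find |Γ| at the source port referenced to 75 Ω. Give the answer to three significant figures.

tan(βl) = 1.23
Z_in = Z_0·(Z_L + jZ_0·tanβl)/(Z_0 + jZ_L·tanβl) = 32.6 − j49 Ω
Γ_s = (Z_in − Z_s)/(Z_in + Z_s) = (-42.4 − j49)/(108 − j49), |Γ_s| = 0.548

|Γ| ≈ 0.548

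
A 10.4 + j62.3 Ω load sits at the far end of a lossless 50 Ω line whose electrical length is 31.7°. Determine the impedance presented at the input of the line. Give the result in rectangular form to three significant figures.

Z_in ≈ 206 + j289 Ω

tan(βl) = tan(31.7°) = 0.618
Z_in = Z_0·(Z_L + jZ_0·tanβl)/(Z_0 + jZ_L·tanβl)
     = 50·(10.4 + j93.2)/(11.5 + j6.42)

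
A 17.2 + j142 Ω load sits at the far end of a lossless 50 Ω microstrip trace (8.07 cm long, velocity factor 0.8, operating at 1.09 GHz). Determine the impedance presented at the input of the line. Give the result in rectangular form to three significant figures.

Z_in ≈ 2.21 + j21 Ω

λ = v/f = 0.8·c / 1.09 GHz = 0.22 m
βl = 2π·l/λ = 2π × 0.367 = 132°
tan(βl) = tan(132°) = -1.11
Z_in = Z_0·(Z_L + jZ_0·tanβl)/(Z_0 + jZ_L·tanβl)
     = 50·(17.2 + j86.4)/(208 − j19.1)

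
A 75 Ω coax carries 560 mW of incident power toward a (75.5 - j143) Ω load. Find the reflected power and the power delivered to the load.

|Γ| = |(0.5 − j143)/(150.5 − j143)| = 0.689
|Γ|² = 0.474
P_refl = |Γ|²·P_inc = 266 mW, P_del = (1 − |Γ|²)·P_inc = 294 mW

P_reflected ≈ 266 mW; P_delivered ≈ 294 mW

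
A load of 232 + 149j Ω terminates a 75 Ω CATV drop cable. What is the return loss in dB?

Γ = (157 + j149)/(307 + j149), |Γ| = 0.634
RL = −20·log₁₀|Γ| = −20·log₁₀(0.634)

RL ≈ 3.95 dB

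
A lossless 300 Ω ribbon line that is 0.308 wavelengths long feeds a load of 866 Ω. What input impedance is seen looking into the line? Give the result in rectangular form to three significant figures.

βl = 2π × 0.308 = 111°
tan(βl) = tan(111°) = -2.62
Z_in = Z_0·(Z_L + jZ_0·tanβl)/(Z_0 + jZ_L·tanβl)
     = 300·(866 − j786)/(300 − j2270)

Z_in ≈ 117 + j99 Ω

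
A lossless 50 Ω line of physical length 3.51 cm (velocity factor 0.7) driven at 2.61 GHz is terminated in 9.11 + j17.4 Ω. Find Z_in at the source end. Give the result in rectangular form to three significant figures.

Z_in ≈ 8.12 − j2.74 Ω

λ = v/f = 0.7·c / 2.61 GHz = 0.0805 m
βl = 2π·l/λ = 2π × 0.436 = 157°
tan(βl) = tan(157°) = -0.423
Z_in = Z_0·(Z_L + jZ_0·tanβl)/(Z_0 + jZ_L·tanβl)
     = 50·(9.11 − j3.77)/(57.4 − j3.86)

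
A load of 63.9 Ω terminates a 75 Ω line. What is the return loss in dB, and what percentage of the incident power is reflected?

RL ≈ 21.9 dB; 0.639% of incident power reflected

Γ = (63.9 − 75)/(63.9 + 75) = -0.0799
RL = −20·log₁₀(0.0799) = 21.9 dB
P_refl/P_inc = |Γ|² = 0.00639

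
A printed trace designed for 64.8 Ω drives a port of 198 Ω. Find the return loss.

Γ = (198 − 64.8)/(198 + 64.8) = 0.507
RL = −20·log₁₀|Γ| = −20·log₁₀(0.507)

RL ≈ 5.9 dB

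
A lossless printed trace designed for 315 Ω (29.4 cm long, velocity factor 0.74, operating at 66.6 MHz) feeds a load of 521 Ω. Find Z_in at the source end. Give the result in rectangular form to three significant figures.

λ = v/f = 0.74·c / 66.6 MHz = 3.33 m
βl = 2π·l/λ = 2π × 0.0882 = 31.8°
tan(βl) = tan(31.8°) = 0.619
Z_in = Z_0·(Z_L + jZ_0·tanβl)/(Z_0 + jZ_L·tanβl)
     = 315·(521 + j195)/(315 + j322)

Z_in ≈ 352 − j165 Ω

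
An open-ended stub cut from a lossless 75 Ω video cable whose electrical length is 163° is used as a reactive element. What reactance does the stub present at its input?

tan(βl) = -0.306
For an open-ended stub, Z_in = −jZ_0·cot(βl) = −jZ_0/tan(βl)

X_in ≈ 245 Ω (inductive)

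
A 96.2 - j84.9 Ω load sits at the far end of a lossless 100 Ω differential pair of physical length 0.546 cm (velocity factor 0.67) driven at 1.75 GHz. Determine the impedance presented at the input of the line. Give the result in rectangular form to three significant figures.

Z_in ≈ 62.7 − j57.6 Ω

λ = v/f = 0.67·c / 1.75 GHz = 0.115 m
βl = 2π·l/λ = 2π × 0.0475 = 17.1°
tan(βl) = tan(17.1°) = 0.308
Z_in = Z_0·(Z_L + jZ_0·tanβl)/(Z_0 + jZ_L·tanβl)
     = 100·(96.2 − j54.1)/(126 + j29.6)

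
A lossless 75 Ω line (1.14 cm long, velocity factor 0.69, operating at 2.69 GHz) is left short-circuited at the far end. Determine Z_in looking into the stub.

λ = v/f = 0.69·c / 2.69 GHz = 0.077 m
βl = 2π·l/λ = 2π × 0.148 = 53.3°
tan(βl) = 1.34
For a short-circuited stub, Z_in = jZ_0·tan(βl)

Z_in ≈ +j101 Ω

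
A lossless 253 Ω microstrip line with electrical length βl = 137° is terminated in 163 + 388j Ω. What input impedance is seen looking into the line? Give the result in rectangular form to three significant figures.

Z_in ≈ 48.6 + j74.6 Ω

tan(βl) = tan(137°) = -0.933
Z_in = Z_0·(Z_L + jZ_0·tanβl)/(Z_0 + jZ_L·tanβl)
     = 253·(163 + j152)/(615 − j152)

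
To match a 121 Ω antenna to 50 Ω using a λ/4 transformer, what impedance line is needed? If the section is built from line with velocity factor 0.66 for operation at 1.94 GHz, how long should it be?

Z_qwt = √(Z_0·R_L) = √(50 × 121) = √6050
λ = 0.66·c/f = 0.102 m, so l = λ/4 = 0.0255 m

Z_qwt ≈ 77.8 Ω; length ≈ 2.55 cm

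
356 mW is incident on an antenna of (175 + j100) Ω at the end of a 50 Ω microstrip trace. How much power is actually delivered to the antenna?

P_delivered ≈ 206 mW

|Γ| = |(125 + j100)/(225 + j100)| = 0.65
|Γ|² = 0.423
P_refl = |Γ|²·P_inc = 150 mW, P_del = (1 − |Γ|²)·P_inc = 206 mW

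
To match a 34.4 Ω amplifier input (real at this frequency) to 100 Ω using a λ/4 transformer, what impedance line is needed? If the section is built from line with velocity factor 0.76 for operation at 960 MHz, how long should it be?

Z_qwt ≈ 58.7 Ω; length ≈ 5.94 cm

Z_qwt = √(Z_0·R_L) = √(100 × 34.4) = √3440
λ = 0.76·c/f = 0.237 m, so l = λ/4 = 0.0594 m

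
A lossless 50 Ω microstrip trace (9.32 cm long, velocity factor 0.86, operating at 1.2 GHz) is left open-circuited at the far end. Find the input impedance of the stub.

Z_in ≈ +j113 Ω

λ = v/f = 0.86·c / 1.2 GHz = 0.215 m
βl = 2π·l/λ = 2π × 0.433 = 156°
tan(βl) = -0.444
For an open-circuited stub, Z_in = −jZ_0·cot(βl) = −jZ_0/tan(βl)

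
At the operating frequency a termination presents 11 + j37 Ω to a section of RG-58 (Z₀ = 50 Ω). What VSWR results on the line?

Γ = (Z_L − Z_0)/(Z_L + Z_0) = (-39 + j37)/(61 + j37)
|Γ| = 53.8/71.3 = 0.754
VSWR = (1 + |Γ|)/(1 − |Γ|) = 1.75/0.246

VSWR ≈ 7.11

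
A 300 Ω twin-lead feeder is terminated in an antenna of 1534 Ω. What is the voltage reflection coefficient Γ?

Γ = 0.673

Γ = (Z_L − Z_0)/(Z_L + Z_0) = (1534 − 300)/(1534 + 300) = 1234/1834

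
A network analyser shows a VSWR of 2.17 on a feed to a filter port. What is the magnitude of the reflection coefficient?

|Γ| = (S − 1)/(S + 1) = (2.17 − 1)/(2.17 + 1) = 1.17/3.17

|Γ| ≈ 0.369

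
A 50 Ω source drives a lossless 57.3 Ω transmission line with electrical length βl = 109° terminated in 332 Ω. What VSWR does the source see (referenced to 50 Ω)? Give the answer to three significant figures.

tan(βl) = -2.9
Z_in = Z_0·(Z_L + jZ_0·tanβl)/(Z_0 + jZ_L·tanβl) = 11 + j19.1 Ω
Γ_s = (Z_in − Z_s)/(Z_in + Z_s) = (-39 + j19.1)/(61 + j19.1), |Γ_s| = 0.679
VSWR = (1 + |Γ_s|)/(1 − |Γ_s|)

VSWR ≈ 5.23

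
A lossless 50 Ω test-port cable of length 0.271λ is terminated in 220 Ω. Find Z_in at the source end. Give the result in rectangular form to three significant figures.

βl = 2π × 0.271 = 97.6°
tan(βl) = tan(97.6°) = -7.53
Z_in = Z_0·(Z_L + jZ_0·tanβl)/(Z_0 + jZ_L·tanβl)
     = 50·(220 − j377)/(50 − j1660)

Z_in ≈ 11.6 + j6.29 Ω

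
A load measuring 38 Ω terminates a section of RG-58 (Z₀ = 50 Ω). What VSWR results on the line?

VSWR ≈ 1.32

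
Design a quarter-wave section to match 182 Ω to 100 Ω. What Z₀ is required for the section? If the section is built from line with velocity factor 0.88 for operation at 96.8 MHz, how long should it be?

Z_qwt = √(Z_0·R_L) = √(100 × 182) = √18200
λ = 0.88·c/f = 2.73 m, so l = λ/4 = 0.682 m

Z_qwt ≈ 135 Ω; length ≈ 68.2 cm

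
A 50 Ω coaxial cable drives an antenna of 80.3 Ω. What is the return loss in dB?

Γ = (80.3 − 50)/(80.3 + 50) = 0.233
RL = −20·log₁₀|Γ| = −20·log₁₀(0.233)

RL ≈ 12.7 dB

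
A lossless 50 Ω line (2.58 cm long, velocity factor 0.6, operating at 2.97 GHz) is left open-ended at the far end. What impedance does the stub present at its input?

Z_in ≈ +j99.2 Ω

λ = v/f = 0.6·c / 2.97 GHz = 0.0606 m
βl = 2π·l/λ = 2π × 0.426 = 153°
tan(βl) = -0.504
For an open-ended stub, Z_in = −jZ_0·cot(βl) = −jZ_0/tan(βl)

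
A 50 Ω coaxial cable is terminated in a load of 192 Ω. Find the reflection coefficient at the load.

Γ = (Z_L − Z_0)/(Z_L + Z_0) = (192 − 50)/(192 + 50) = 142/242

Γ = 0.587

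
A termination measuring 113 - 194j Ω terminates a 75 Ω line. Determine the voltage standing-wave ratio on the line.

VSWR ≈ 6.46

Γ = (Z_L − Z_0)/(Z_L + Z_0) = (38 − j194)/(188 − j194)
|Γ| = 198/270 = 0.732
VSWR = (1 + |Γ|)/(1 − |Γ|) = 1.73/0.268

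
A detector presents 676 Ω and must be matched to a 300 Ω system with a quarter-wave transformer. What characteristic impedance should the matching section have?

Z_qwt = √(Z_0·R_L) = √(300 × 676) = √202800

Z_qwt ≈ 450 Ω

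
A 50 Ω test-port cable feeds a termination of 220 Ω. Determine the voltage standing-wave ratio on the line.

VSWR ≈ 4.4

Γ = (220 − 50)/(220 + 50) = 0.63
VSWR = (1 + 0.63)/(1 − 0.63)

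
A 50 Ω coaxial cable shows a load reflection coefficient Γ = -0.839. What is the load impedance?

Z_L ≈ 4.38 Ω

Z_L = Z_0·(1 + Γ)/(1 − Γ) = 50·(0.161)/(1.84)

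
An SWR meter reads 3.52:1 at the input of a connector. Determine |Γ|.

|Γ| = (S − 1)/(S + 1) = (3.52 − 1)/(3.52 + 1) = 2.52/4.52

|Γ| ≈ 0.558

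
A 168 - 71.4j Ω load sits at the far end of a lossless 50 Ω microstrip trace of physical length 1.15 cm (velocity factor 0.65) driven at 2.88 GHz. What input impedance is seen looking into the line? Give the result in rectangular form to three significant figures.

Z_in ≈ 14.4 − j19.1 Ω

λ = v/f = 0.65·c / 2.88 GHz = 0.0677 m
βl = 2π·l/λ = 2π × 0.17 = 61.1°
tan(βl) = tan(61.1°) = 1.81
Z_in = Z_0·(Z_L + jZ_0·tanβl)/(Z_0 + jZ_L·tanβl)
     = 50·(168 + j19.3)/(180 + j305)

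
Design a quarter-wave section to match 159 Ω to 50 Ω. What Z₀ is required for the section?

Z_qwt = √(Z_0·R_L) = √(50 × 159) = √7950

Z_qwt ≈ 89.2 Ω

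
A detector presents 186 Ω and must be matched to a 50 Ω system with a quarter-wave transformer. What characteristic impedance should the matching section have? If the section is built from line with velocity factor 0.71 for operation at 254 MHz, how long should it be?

Z_qwt ≈ 96.4 Ω; length ≈ 21 cm

Z_qwt = √(Z_0·R_L) = √(50 × 186) = √9300
λ = 0.71·c/f = 0.839 m, so l = λ/4 = 0.21 m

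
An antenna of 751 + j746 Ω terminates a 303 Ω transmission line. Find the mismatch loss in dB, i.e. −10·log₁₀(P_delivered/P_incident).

Γ = (448 + j746)/(1054 + j746), |Γ| = 0.674
|Γ|² = 0.454, so P_del/P_inc = 1 − |Γ|² = 0.546
ML = −10·log₁₀(1 − |Γ|²)

mismatch loss ≈ 2.63 dB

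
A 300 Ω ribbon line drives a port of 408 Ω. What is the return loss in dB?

RL ≈ 16.3 dB

Γ = (408 − 300)/(408 + 300) = 0.153
RL = −20·log₁₀|Γ| = −20·log₁₀(0.153)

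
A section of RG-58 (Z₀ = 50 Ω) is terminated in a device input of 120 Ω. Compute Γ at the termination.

Γ = (Z_L − Z_0)/(Z_L + Z_0) = (120 − 50)/(120 + 50) = 70/170

Γ = 0.412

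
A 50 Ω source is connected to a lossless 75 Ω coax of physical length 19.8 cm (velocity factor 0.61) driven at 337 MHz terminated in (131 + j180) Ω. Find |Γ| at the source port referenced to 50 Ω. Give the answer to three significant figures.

|Γ| ≈ 0.635

λ = v/f = 0.61·c / 337 MHz = 0.543 m
βl = 2π·l/λ = 2π × 0.365 = 131°
tan(βl) = -1.14
Z_in = Z_0·(Z_L + jZ_0·tanβl)/(Z_0 + jZ_L·tanβl) = 16.8 + j34.3 Ω
Γ_s = (Z_in − Z_s)/(Z_in + Z_s) = (-33.2 + j34.3)/(66.8 + j34.3), |Γ_s| = 0.635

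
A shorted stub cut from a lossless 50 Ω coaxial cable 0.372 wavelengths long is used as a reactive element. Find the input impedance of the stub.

Z_in ≈ −j51.9 Ω

βl = 2π × 0.372 = 134°
tan(βl) = -1.04
For a shorted stub, Z_in = jZ_0·tan(βl)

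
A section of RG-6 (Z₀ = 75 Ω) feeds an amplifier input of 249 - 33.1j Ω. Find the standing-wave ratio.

Γ = (Z_L − Z_0)/(Z_L + Z_0) = (174 − j33.1)/(324 − j33.1)
|Γ| = 177/326 = 0.544
VSWR = (1 + |Γ|)/(1 − |Γ|) = 1.54/0.456

VSWR ≈ 3.38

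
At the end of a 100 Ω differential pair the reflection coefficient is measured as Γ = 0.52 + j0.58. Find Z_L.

Z_L ≈ 69.4 + j205 Ω

Z_L = Z_0·(1 + Γ)/(1 − Γ) = 100·(1.52 + j0.58)/(0.48 − j0.58)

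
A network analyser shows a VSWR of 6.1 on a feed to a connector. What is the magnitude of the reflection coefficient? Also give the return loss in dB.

|Γ| = (S − 1)/(S + 1) = (6.1 − 1)/(6.1 + 1) = 5.1/7.1
RL = −20·log₁₀|Γ| = −20·log₁₀(0.718)

|Γ| ≈ 0.718; return loss ≈ 2.87 dB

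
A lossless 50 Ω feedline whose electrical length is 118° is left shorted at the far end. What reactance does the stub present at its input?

tan(βl) = -1.88
For a shorted stub, Z_in = jZ_0·tan(βl)

X_in ≈ -94 Ω (capacitive)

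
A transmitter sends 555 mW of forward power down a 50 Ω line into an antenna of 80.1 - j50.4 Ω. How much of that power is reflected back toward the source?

P_reflected ≈ 98.3 mW

|Γ| = |(30.1 − j50.4)/(130.1 − j50.4)| = 0.421
|Γ|² = 0.177
P_refl = |Γ|²·P_inc = 98.3 mW, P_del = (1 − |Γ|²)·P_inc = 457 mW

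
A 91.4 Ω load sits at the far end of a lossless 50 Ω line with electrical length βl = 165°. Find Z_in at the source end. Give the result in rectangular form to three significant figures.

tan(βl) = tan(165°) = -0.268
Z_in = Z_0·(Z_L + jZ_0·tanβl)/(Z_0 + jZ_L·tanβl)
     = 50·(91.4 − j13.4)/(50 − j24.5)

Z_in ≈ 79 + j25.3 Ω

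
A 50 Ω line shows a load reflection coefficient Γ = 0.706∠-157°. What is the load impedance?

Z_L = Z_0·(1 + Γ)/(1 − Γ) = 50·(0.35 − j0.276)/(1.65 + j0.276)

Z_L ≈ 8.96 − j9.86 Ω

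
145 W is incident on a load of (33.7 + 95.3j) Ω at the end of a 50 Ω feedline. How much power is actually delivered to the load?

P_delivered ≈ 60.7 W

|Γ| = |(-16.3 + j95.3)/(83.7 + j95.3)| = 0.762
|Γ|² = 0.581
P_refl = |Γ|²·P_inc = 84.3 W, P_del = (1 − |Γ|²)·P_inc = 60.7 W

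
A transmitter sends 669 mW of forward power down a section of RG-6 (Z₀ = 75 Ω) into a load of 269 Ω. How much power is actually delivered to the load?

Γ = (269 − 75)/(269 + 75) = 0.564
|Γ|² = 0.318
P_refl = |Γ|²·P_inc = 213 mW, P_del = (1 − |Γ|²)·P_inc = 456 mW

P_delivered ≈ 456 mW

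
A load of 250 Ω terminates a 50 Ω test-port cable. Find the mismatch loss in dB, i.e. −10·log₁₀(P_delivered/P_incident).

Γ = (250 − 50)/(250 + 50) = 0.667
|Γ|² = 0.444, so P_del/P_inc = 1 − |Γ|² = 0.556
ML = −10·log₁₀(1 − |Γ|²)

mismatch loss ≈ 2.55 dB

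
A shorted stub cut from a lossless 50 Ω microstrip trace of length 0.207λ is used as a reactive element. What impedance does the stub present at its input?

Z_in ≈ +j181 Ω

βl = 2π × 0.207 = 74.5°
tan(βl) = 3.61
For a shorted stub, Z_in = jZ_0·tan(βl)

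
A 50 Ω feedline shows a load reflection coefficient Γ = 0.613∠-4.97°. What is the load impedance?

Z_L = Z_0·(1 + Γ)/(1 − Γ) = 50·(1.61 − j0.0531)/(0.389 + j0.0531)

Z_L ≈ 202 − j34.4 Ω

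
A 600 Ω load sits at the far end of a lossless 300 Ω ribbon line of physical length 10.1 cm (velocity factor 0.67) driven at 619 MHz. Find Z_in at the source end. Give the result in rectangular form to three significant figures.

Z_in ≈ 168 + j87.2 Ω

λ = v/f = 0.67·c / 619 MHz = 0.325 m
βl = 2π·l/λ = 2π × 0.311 = 112°
tan(βl) = tan(112°) = -2.48
Z_in = Z_0·(Z_L + jZ_0·tanβl)/(Z_0 + jZ_L·tanβl)
     = 300·(600 − j743)/(300 − j1490)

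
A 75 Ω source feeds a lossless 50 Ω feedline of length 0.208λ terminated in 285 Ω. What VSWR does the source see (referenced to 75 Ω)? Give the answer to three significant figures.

VSWR ≈ 8.23

βl = 2π × 0.208 = 74.9°
tan(βl) = 3.7
Z_in = Z_0·(Z_L + jZ_0·tanβl)/(Z_0 + jZ_L·tanβl) = 9.39 − j13.1 Ω
Γ_s = (Z_in − Z_s)/(Z_in + Z_s) = (-65.6 − j13.1)/(84.4 − j13.1), |Γ_s| = 0.783
VSWR = (1 + |Γ_s|)/(1 − |Γ_s|)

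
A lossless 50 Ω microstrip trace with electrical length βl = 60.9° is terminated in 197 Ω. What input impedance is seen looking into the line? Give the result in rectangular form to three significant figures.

Z_in ≈ 16.3 − j25.5 Ω

tan(βl) = tan(60.9°) = 1.8
Z_in = Z_0·(Z_L + jZ_0·tanβl)/(Z_0 + jZ_L·tanβl)
     = 50·(197 + j89.8)/(50 + j354)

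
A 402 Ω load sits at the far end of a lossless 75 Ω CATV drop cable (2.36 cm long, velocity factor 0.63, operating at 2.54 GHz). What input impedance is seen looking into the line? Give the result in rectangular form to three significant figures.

λ = v/f = 0.63·c / 2.54 GHz = 0.0744 m
βl = 2π·l/λ = 2π × 0.317 = 114°
tan(βl) = tan(114°) = -2.23
Z_in = Z_0·(Z_L + jZ_0·tanβl)/(Z_0 + jZ_L·tanβl)
     = 75·(402 − j167)/(75 − j895)

Z_in ≈ 16.7 + j32.3 Ω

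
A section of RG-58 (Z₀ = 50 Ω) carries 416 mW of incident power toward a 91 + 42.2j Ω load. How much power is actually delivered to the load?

P_delivered ≈ 350 mW

|Γ| = |(41 + j42.2)/(141 + j42.2)| = 0.4
|Γ|² = 0.16
P_refl = |Γ|²·P_inc = 66.5 mW, P_del = (1 − |Γ|²)·P_inc = 350 mW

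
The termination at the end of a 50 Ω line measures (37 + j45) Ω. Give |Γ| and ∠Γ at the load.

Γ = (Z_L − Z_0)/(Z_L + Z_0) = (-13 + j45)/(87 + j45)
|Γ| = 46.8/97.9 = 0.478

Γ ≈ 0.478 ∠ 78.8°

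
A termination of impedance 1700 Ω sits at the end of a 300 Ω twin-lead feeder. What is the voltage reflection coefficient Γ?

Γ = 0.7

Γ = (Z_L − Z_0)/(Z_L + Z_0) = (1700 − 300)/(1700 + 300) = 1400/2000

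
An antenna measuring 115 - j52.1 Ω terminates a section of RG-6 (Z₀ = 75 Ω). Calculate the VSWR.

Γ = (Z_L − Z_0)/(Z_L + Z_0) = (40 − j52.1)/(190 − j52.1)
|Γ| = 65.7/197 = 0.333
VSWR = (1 + |Γ|)/(1 − |Γ|) = 1.33/0.667

VSWR ≈ 2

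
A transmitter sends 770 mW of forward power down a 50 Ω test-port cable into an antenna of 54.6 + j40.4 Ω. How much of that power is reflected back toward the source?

P_reflected ≈ 101 mW

|Γ| = |(4.6 + j40.4)/(104.6 + j40.4)| = 0.363
|Γ|² = 0.131
P_refl = |Γ|²·P_inc = 101 mW, P_del = (1 − |Γ|²)·P_inc = 669 mW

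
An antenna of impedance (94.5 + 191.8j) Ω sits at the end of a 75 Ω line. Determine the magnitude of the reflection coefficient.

Γ = (Z_L − Z_0)/(Z_L + Z_0) = (19.5 + j191.8)/(169.5 + j191.8)
|Γ| = 193/256

|Γ| ≈ 0.753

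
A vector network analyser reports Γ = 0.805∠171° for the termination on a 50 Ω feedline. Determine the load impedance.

Z_L = Z_0·(1 + Γ)/(1 − Γ) = 50·(0.205 + j0.126)/(1.8 − j0.126)

Z_L ≈ 5.43 + j3.89 Ω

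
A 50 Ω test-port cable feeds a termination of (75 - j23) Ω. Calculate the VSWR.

Γ = (Z_L − Z_0)/(Z_L + Z_0) = (25 − j23)/(125 − j23)
|Γ| = 34/127 = 0.267
VSWR = (1 + |Γ|)/(1 − |Γ|) = 1.27/0.733

VSWR ≈ 1.73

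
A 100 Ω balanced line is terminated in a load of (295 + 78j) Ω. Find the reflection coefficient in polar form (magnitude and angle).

Γ ≈ 0.522 ∠ 10.6°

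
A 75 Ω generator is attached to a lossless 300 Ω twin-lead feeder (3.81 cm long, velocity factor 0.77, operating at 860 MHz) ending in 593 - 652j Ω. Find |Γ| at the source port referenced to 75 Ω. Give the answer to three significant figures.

λ = v/f = 0.77·c / 860 MHz = 0.269 m
βl = 2π·l/λ = 2π × 0.142 = 51.1°
tan(βl) = 1.24
Z_in = Z_0·(Z_L + jZ_0·tanβl)/(Z_0 + jZ_L·tanβl) = 76.6 − j127 Ω
Γ_s = (Z_in − Z_s)/(Z_in + Z_s) = (1.6 − j127)/(152 − j127), |Γ_s| = 0.642

|Γ| ≈ 0.642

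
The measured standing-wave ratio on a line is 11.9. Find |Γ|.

|Γ| ≈ 0.845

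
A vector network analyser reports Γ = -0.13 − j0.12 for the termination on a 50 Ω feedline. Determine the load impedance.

Z_L = Z_0·(1 + Γ)/(1 − Γ) = 50·(0.87 − j0.12)/(1.13 + j0.12)

Z_L ≈ 37.5 − j9.29 Ω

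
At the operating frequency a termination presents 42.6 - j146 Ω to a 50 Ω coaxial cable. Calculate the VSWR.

VSWR ≈ 11.9

Γ = (Z_L − Z_0)/(Z_L + Z_0) = (-7.4 − j146)/(92.6 − j146)
|Γ| = 146/173 = 0.846
VSWR = (1 + |Γ|)/(1 − |Γ|) = 1.85/0.154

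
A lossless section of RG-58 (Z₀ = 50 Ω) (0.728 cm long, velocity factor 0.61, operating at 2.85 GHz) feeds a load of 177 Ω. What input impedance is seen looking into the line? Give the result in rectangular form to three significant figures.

λ = v/f = 0.61·c / 2.85 GHz = 0.0642 m
βl = 2π·l/λ = 2π × 0.113 = 40.8°
tan(βl) = tan(40.8°) = 0.864
Z_in = Z_0·(Z_L + jZ_0·tanβl)/(Z_0 + jZ_L·tanβl)
     = 50·(177 + j43.2)/(50 + j153)

Z_in ≈ 29.9 − j48.1 Ω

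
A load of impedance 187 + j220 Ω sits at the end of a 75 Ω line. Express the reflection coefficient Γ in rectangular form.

Γ = (Z_L − Z_0)/(Z_L + Z_0) = (112 + j220)/(262 + j220)

Γ ≈ 0.664 + j0.282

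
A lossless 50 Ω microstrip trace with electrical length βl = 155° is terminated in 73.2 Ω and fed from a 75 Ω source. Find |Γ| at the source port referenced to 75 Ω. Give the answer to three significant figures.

tan(βl) = -0.466
Z_in = Z_0·(Z_L + jZ_0·tanβl)/(Z_0 + jZ_L·tanβl) = 60.8 + j18.2 Ω
Γ_s = (Z_in − Z_s)/(Z_in + Z_s) = (-14.2 + j18.2)/(136 + j18.2), |Γ_s| = 0.168

|Γ| ≈ 0.168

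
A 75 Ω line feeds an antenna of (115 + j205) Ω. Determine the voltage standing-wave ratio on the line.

Γ = (Z_L − Z_0)/(Z_L + Z_0) = (40 + j205)/(190 + j205)
|Γ| = 209/280 = 0.747
VSWR = (1 + |Γ|)/(1 − |Γ|) = 1.75/0.253

VSWR ≈ 6.91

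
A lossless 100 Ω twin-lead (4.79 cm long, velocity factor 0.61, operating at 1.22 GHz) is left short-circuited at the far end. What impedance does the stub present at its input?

λ = v/f = 0.61·c / 1.22 GHz = 0.15 m
βl = 2π·l/λ = 2π × 0.319 = 115°
tan(βl) = -2.15
For a short-circuited stub, Z_in = jZ_0·tan(βl)

Z_in ≈ −j215 Ω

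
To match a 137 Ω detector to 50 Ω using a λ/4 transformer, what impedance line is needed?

Z_qwt ≈ 82.8 Ω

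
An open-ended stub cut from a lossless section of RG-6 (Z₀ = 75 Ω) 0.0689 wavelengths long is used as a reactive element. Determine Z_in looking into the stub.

Z_in ≈ −j162 Ω

βl = 2π × 0.0689 = 24.8°
tan(βl) = 0.462
For an open-ended stub, Z_in = −jZ_0·cot(βl) = −jZ_0/tan(βl)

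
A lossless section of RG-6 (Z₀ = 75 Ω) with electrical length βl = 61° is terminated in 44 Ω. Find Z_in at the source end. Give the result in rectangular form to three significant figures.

Z_in ≈ 88.3 + j41.9 Ω

tan(βl) = tan(61°) = 1.8
Z_in = Z_0·(Z_L + jZ_0·tanβl)/(Z_0 + jZ_L·tanβl)
     = 75·(44 + j135)/(75 + j79.4)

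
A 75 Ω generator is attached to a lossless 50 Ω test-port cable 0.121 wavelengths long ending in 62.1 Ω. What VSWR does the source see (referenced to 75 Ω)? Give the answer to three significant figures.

VSWR ≈ 1.57

βl = 2π × 0.121 = 43.6°
tan(βl) = 0.951
Z_in = Z_0·(Z_L + jZ_0·tanβl)/(Z_0 + jZ_L·tanβl) = 49.4 − j10.8 Ω
Γ_s = (Z_in − Z_s)/(Z_in + Z_s) = (-25.6 − j10.8)/(124 − j10.8), |Γ_s| = 0.223
VSWR = (1 + |Γ_s|)/(1 − |Γ_s|)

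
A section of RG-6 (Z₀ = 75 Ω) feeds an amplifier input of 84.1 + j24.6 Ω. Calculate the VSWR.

VSWR ≈ 1.39

Γ = (Z_L − Z_0)/(Z_L + Z_0) = (9.1 + j24.6)/(159.1 + j24.6)
|Γ| = 26.2/161 = 0.163
VSWR = (1 + |Γ|)/(1 − |Γ|) = 1.16/0.837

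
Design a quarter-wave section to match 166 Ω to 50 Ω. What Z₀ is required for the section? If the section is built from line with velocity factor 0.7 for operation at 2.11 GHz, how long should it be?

Z_qwt = √(Z_0·R_L) = √(50 × 166) = √8300
λ = 0.7·c/f = 0.0995 m, so l = λ/4 = 0.0249 m

Z_qwt ≈ 91.1 Ω; length ≈ 2.49 cm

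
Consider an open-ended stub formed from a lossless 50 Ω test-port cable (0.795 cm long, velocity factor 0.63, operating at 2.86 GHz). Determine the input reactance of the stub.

λ = v/f = 0.63·c / 2.86 GHz = 0.0661 m
βl = 2π·l/λ = 2π × 0.12 = 43.3°
tan(βl) = 0.943
For an open-ended stub, Z_in = −jZ_0·cot(βl) = −jZ_0/tan(βl)

X_in ≈ -53 Ω (capacitive)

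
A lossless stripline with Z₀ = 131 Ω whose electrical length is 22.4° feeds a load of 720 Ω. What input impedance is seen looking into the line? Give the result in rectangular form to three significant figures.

Z_in ≈ 137 − j257 Ω

tan(βl) = tan(22.4°) = 0.412
Z_in = Z_0·(Z_L + jZ_0·tanβl)/(Z_0 + jZ_L·tanβl)
     = 131·(720 + j54)/(131 + j297)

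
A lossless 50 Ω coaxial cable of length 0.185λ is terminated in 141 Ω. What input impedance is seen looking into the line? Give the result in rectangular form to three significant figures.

Z_in ≈ 20.6 − j18.5 Ω

βl = 2π × 0.185 = 66.6°
tan(βl) = tan(66.6°) = 2.31
Z_in = Z_0·(Z_L + jZ_0·tanβl)/(Z_0 + jZ_L·tanβl)
     = 50·(141 + j116)/(50 + j326)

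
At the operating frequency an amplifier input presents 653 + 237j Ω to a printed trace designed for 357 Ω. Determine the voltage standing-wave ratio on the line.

VSWR ≈ 2.15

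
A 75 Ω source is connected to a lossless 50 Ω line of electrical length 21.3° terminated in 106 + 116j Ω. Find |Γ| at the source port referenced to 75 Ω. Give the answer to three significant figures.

|Γ| ≈ 0.541

tan(βl) = 0.39
Z_in = Z_0·(Z_L + jZ_0·tanβl)/(Z_0 + jZ_L·tanβl) = 176 − j108 Ω
Γ_s = (Z_in − Z_s)/(Z_in + Z_s) = (101 − j108)/(251 − j108), |Γ_s| = 0.541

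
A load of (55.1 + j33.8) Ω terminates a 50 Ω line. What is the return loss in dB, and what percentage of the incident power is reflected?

RL ≈ 10.2 dB; 9.59% of incident power reflected

Γ = (5.1 + j33.8)/(105.1 + j33.8), |Γ| = 0.31
RL = −20·log₁₀(0.31) = 10.2 dB
P_refl/P_inc = |Γ|² = 0.0959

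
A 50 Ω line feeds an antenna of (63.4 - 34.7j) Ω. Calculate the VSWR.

VSWR ≈ 1.91

Γ = (Z_L − Z_0)/(Z_L + Z_0) = (13.4 − j34.7)/(113.4 − j34.7)
|Γ| = 37.2/119 = 0.314
VSWR = (1 + |Γ|)/(1 − |Γ|) = 1.31/0.686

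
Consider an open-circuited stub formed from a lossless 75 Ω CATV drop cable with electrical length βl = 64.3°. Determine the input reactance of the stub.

tan(βl) = 2.08
For an open-circuited stub, Z_in = −jZ_0·cot(βl) = −jZ_0/tan(βl)

X_in ≈ -36.1 Ω (capacitive)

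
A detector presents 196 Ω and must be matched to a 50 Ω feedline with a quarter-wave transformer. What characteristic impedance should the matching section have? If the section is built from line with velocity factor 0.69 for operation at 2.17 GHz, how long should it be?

Z_qwt ≈ 99 Ω; length ≈ 2.38 cm

Z_qwt = √(Z_0·R_L) = √(50 × 196) = √9800
λ = 0.69·c/f = 0.0954 m, so l = λ/4 = 0.0238 m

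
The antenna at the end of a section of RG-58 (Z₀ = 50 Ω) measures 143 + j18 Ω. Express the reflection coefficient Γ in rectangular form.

Γ ≈ 0.486 + j0.0479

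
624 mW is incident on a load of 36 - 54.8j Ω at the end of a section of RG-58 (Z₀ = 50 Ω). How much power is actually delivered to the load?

|Γ| = |(-14 − j54.8)/(86 − j54.8)| = 0.555
|Γ|² = 0.308
P_refl = |Γ|²·P_inc = 192 mW, P_del = (1 − |Γ|²)·P_inc = 432 mW

P_delivered ≈ 432 mW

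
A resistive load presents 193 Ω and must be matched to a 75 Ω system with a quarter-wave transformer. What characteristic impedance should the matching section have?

Z_qwt = √(Z_0·R_L) = √(75 × 193) = √14480

Z_qwt ≈ 120 Ω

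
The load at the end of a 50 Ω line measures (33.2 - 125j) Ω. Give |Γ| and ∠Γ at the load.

Γ ≈ 0.84 ∠ -41.3°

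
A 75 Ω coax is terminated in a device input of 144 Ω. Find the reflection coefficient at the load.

Γ = 0.315

Γ = (Z_L − Z_0)/(Z_L + Z_0) = (144 − 75)/(144 + 75) = 69/219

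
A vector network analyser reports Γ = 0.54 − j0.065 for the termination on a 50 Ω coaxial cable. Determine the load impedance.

Z_L ≈ 163 − j30.1 Ω

Z_L = Z_0·(1 + Γ)/(1 − Γ) = 50·(1.54 − j0.065)/(0.46 + j0.065)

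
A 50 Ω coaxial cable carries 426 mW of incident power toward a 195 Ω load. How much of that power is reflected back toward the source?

P_reflected ≈ 149 mW

Γ = (195 − 50)/(195 + 50) = 0.592
|Γ|² = 0.35
P_refl = |Γ|²·P_inc = 149 mW, P_del = (1 − |Γ|²)·P_inc = 277 mW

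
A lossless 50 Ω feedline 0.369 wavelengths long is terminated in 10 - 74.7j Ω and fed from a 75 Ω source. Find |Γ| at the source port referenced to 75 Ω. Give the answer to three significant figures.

βl = 2π × 0.369 = 133°
tan(βl) = -1.08
Z_in = Z_0·(Z_L + jZ_0·tanβl)/(Z_0 + jZ_L·tanβl) = 51.5 + j192 Ω
Γ_s = (Z_in − Z_s)/(Z_in + Z_s) = (-23.5 + j192)/(127 + j192), |Γ_s| = 0.842

|Γ| ≈ 0.842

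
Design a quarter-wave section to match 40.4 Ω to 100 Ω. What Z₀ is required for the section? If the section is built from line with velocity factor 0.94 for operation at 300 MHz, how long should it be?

Z_qwt ≈ 63.6 Ω; length ≈ 23.5 cm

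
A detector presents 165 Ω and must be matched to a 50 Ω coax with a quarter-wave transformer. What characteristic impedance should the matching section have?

Z_qwt = √(Z_0·R_L) = √(50 × 165) = √8250

Z_qwt ≈ 90.8 Ω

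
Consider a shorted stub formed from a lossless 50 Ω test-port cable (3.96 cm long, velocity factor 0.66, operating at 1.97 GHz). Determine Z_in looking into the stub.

Z_in ≈ −j39.3 Ω

λ = v/f = 0.66·c / 1.97 GHz = 0.101 m
βl = 2π·l/λ = 2π × 0.394 = 142°
tan(βl) = -0.786
For a shorted stub, Z_in = jZ_0·tan(βl)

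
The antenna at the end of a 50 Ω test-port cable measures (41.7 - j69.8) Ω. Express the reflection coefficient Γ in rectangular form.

Γ = (Z_L − Z_0)/(Z_L + Z_0) = (-8.3 − j69.8)/(91.7 − j69.8)

Γ ≈ 0.31 − j0.526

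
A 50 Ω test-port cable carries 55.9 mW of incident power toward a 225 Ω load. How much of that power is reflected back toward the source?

Γ = (225 − 50)/(225 + 50) = 0.636
|Γ|² = 0.405
P_refl = |Γ|²·P_inc = 22.6 mW, P_del = (1 − |Γ|²)·P_inc = 33.3 mW

P_reflected ≈ 22.6 mW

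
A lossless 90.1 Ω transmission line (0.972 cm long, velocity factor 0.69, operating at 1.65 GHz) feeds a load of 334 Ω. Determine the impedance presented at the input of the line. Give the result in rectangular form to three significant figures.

λ = v/f = 0.69·c / 1.65 GHz = 0.125 m
βl = 2π·l/λ = 2π × 0.0775 = 27.9°
tan(βl) = tan(27.9°) = 0.529
Z_in = Z_0·(Z_L + jZ_0·tanβl)/(Z_0 + jZ_L·tanβl)
     = 90.1·(334 + j47.7)/(90.1 + j177)

Z_in ≈ 88.2 − j125 Ω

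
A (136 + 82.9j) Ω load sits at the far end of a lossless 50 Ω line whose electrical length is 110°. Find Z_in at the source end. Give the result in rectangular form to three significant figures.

tan(βl) = tan(110°) = -2.75
Z_in = Z_0·(Z_L + jZ_0·tanβl)/(Z_0 + jZ_L·tanβl)
     = 50·(136 − j54.5)/(278 − j374)

Z_in ≈ 13.4 + j8.23 Ω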